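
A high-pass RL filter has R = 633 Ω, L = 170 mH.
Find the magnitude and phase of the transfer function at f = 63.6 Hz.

Step 1 — Angular frequency: ω = 2π·63.6 = 399.6 rad/s.
Step 2 — Transfer function: H(jω) = jωL/(R + jωL).
Step 3 — Numerator jωL = j·67.93; denominator R + jωL = 633 + j67.93.
Step 4 — H = 0.01139 + j0.1061.
Step 5 — Magnitude: |H| = 0.1067 (-19.4 dB); phase: φ = 83.9°.

|H| = 0.1067 (-19.4 dB), φ = 83.9°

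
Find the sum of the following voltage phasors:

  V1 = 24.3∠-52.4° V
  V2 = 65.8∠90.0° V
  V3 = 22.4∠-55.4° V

Step 1 — Convert each phasor to rectangular form:
  V1 = 24.3·(cos(-52.4°) + j·sin(-52.4°)) = 14.83 - j19.25 V
  V2 = 65.8·(cos(90.0°) + j·sin(90.0°)) = 0 + j65.8 V
  V3 = 22.4·(cos(-55.4°) + j·sin(-55.4°)) = 12.72 - j18.44 V
Step 2 — Sum components: V_total = 27.55 + j28.11 V.
Step 3 — Convert to polar: |V_total| = 39.36 V, ∠V_total = 45.6°.

V_total = 39.36∠45.6° V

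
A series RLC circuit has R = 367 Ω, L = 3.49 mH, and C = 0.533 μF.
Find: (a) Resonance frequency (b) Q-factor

Step 1 — Resonance condition Im(Z)=0 gives ω₀ = 1/√(LC).
Step 2 — ω₀ = 1/√(0.00349·5.33e-07) = 2.319e+04 rad/s.
Step 3 — f₀ = ω₀/(2π) = 3690 Hz.
Step 4 — Series Q: Q = ω₀L/R = 2.319e+04·0.00349/367 = 0.2205.

(a) f₀ = 3690 Hz  (b) Q = 0.2205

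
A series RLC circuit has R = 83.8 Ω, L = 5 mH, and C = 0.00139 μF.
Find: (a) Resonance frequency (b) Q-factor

Step 1 — Resonance condition Im(Z)=0 gives ω₀ = 1/√(LC).
Step 2 — ω₀ = 1/√(0.005·1.39e-09) = 3.793e+05 rad/s.
Step 3 — f₀ = ω₀/(2π) = 6.037e+04 Hz.
Step 4 — Series Q: Q = ω₀L/R = 3.793e+05·0.005/83.8 = 22.63.

(a) f₀ = 6.037e+04 Hz  (b) Q = 22.63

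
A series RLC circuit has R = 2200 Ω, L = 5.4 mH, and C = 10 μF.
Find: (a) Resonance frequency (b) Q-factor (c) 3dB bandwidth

Step 1 — Resonance: ω₀ = 1/√(LC) = 1/√(0.0054·1e-05) = 4303 rad/s.
Step 2 — f₀ = ω₀/(2π) = 684.9 Hz.
Step 3 — Series Q: Q = ω₀L/R = 4303·0.0054/2200 = 0.01056.
Step 4 — Bandwidth: Δω = ω₀/Q = 4.074e+05 rad/s; BW = Δω/(2π) = 6.484e+04 Hz.

(a) f₀ = 684.9 Hz  (b) Q = 0.01056  (c) BW = 6.484e+04 Hz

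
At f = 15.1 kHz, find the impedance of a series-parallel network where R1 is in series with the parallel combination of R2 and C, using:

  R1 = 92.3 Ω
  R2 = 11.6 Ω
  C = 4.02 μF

Step 1 — Angular frequency: ω = 2π·f = 2π·1.51e+04 = 9.488e+04 rad/s.
Step 2 — Component impedances:
  R1: Z = R = 92.3 Ω
  R2: Z = R = 11.6 Ω
  C: Z = 1/(jωC) = -j/(ω·C) = 0 - j2.622 Ω
Step 3 — Parallel branch: R2 || C = 1/(1/R2 + 1/C) = 0.5638 - j2.494 Ω.
Step 4 — Series with R1: Z_total = R1 + (R2 || C) = 92.86 - j2.494 Ω = 92.9∠-1.5° Ω.

Z = 92.86 - j2.494 Ω = 92.9∠-1.5° Ω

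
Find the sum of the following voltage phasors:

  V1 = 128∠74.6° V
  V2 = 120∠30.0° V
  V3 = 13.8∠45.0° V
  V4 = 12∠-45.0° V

Step 1 — Convert each phasor to rectangular form:
  V1 = 128·(cos(74.6°) + j·sin(74.6°)) = 33.99 + j123.4 V
  V2 = 120·(cos(30.0°) + j·sin(30.0°)) = 103.9 + j60 V
  V3 = 13.8·(cos(45.0°) + j·sin(45.0°)) = 9.758 + j9.758 V
  V4 = 12·(cos(-45.0°) + j·sin(-45.0°)) = 8.485 - j8.485 V
Step 2 — Sum components: V_total = 156.2 + j184.7 V.
Step 3 — Convert to polar: |V_total| = 241.8 V, ∠V_total = 49.8°.

V_total = 241.8∠49.8° V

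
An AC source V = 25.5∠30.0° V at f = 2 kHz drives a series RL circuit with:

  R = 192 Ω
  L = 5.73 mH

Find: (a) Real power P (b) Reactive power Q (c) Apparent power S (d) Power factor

Step 1 — Angular frequency: ω = 2π·f = 2π·2000 = 1.257e+04 rad/s.
Step 2 — Component impedances:
  R: Z = R = 192 Ω
  L: Z = jωL = j·1.257e+04·0.00573 = 0 + j72.01 Ω
Step 3 — Series combination: Z_total = R + L = 192 + j72.01 Ω = 205.1∠20.6° Ω.
Step 4 — Source phasor: V = 25.5∠30.0° V = 22.08 + j12.75 V.
Step 5 — Current: I = V / Z = 0.1227 + j0.0204 A = 0.1244∠9.4° A.
Step 6 — Complex power: S = V·I* = 2.969 + j1.114 VA.
Step 7 — Real power: P = Re(S) = 2.969 W.
Step 8 — Reactive power: Q = Im(S) = 1.114 VAR.
Step 9 — Apparent power: |S| = 3.171 VA.
Step 10 — Power factor: PF = P/|S| = 0.9363 (lagging).

(a) P = 2.969 W  (b) Q = 1.114 VAR  (c) S = 3.171 VA  (d) PF = 0.9363 (lagging)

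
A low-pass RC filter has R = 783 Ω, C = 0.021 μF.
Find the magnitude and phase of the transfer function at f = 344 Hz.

Step 1 — Angular frequency: ω = 2π·344 = 2161 rad/s.
Step 2 — Transfer function: H(jω) = 1/(1 + jωRC).
Step 3 — Denominator: 1 + jωRC = 1 + j·2161·783·2.1e-08 = 1 + j0.03554.
Step 4 — H = 0.9987 - j0.0355.
Step 5 — Magnitude: |H| = 0.9994 (-0.0 dB); phase: φ = -2.0°.

|H| = 0.9994 (-0.0 dB), φ = -2.0°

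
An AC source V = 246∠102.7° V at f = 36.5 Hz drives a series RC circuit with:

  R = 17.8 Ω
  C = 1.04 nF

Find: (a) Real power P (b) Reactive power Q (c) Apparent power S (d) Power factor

Step 1 — Angular frequency: ω = 2π·f = 2π·36.5 = 229.3 rad/s.
Step 2 — Component impedances:
  R: Z = R = 17.8 Ω
  C: Z = 1/(jωC) = -j/(ω·C) = 0 - j4.193e+06 Ω
Step 3 — Series combination: Z_total = R + C = 17.8 - j4.193e+06 Ω = 4.193e+06∠-90.0° Ω.
Step 4 — Source phasor: V = 246∠102.7° V = -54.08 + j240 V.
Step 5 — Current: I = V / Z = -5.724e-05 - j1.29e-05 A = 5.867e-05∠-167.3° A.
Step 6 — Complex power: S = V·I* = 6.128e-08 - j0.01443 VA.
Step 7 — Real power: P = Re(S) = 6.128e-08 W.
Step 8 — Reactive power: Q = Im(S) = -0.01443 VAR.
Step 9 — Apparent power: |S| = 0.01443 VA.
Step 10 — Power factor: PF = P/|S| = 4.245e-06 (leading).

(a) P = 6.128e-08 W  (b) Q = -0.01443 VAR  (c) S = 0.01443 VA  (d) PF = 4.245e-06 (leading)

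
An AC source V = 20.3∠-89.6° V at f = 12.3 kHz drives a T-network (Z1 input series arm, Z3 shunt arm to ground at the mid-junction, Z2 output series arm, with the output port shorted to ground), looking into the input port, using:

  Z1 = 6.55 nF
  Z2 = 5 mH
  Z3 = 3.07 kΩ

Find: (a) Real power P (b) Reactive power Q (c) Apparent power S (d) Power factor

Step 1 — Angular frequency: ω = 2π·f = 2π·1.23e+04 = 7.728e+04 rad/s.
Step 2 — Component impedances:
  Z1: Z = 1/(jωC) = -j/(ω·C) = 0 - j1975 Ω
  Z2: Z = jωL = j·7.728e+04·0.005 = 0 + j386.4 Ω
  Z3: Z = R = 3070 Ω
Step 3 — With the output port shorted to ground, the output series arm Z2 runs from the junction to ground; the shunt arm Z3 also runs from the junction to ground. They appear in parallel: Z3 || Z2 = 47.88 + j380.4 Ω.
Step 4 — Series with input arm Z1: Z_in = Z1 + (Z3 || Z2) = 47.88 - j1595 Ω = 1596∠-88.3° Ω.
Step 5 — Source phasor: V = 20.3∠-89.6° V = 0.1417 - j20.3 V.
Step 6 — Current: I = V / Z = 0.01272 - j0.0002929 A = 0.01272∠-1.3° A.
Step 7 — Complex power: S = V·I* = 0.007748 - j0.2581 VA.
Step 8 — Real power: P = Re(S) = 0.007748 W.
Step 9 — Reactive power: Q = Im(S) = -0.2581 VAR.
Step 10 — Apparent power: |S| = 0.2582 VA.
Step 11 — Power factor: PF = P/|S| = 0.03 (leading).

(a) P = 0.007748 W  (b) Q = -0.2581 VAR  (c) S = 0.2582 VA  (d) PF = 0.03 (leading)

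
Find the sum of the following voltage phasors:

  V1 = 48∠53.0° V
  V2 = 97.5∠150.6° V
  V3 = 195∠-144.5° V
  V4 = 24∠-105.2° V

Step 1 — Convert each phasor to rectangular form:
  V1 = 48·(cos(53.0°) + j·sin(53.0°)) = 28.89 + j38.33 V
  V2 = 97.5·(cos(150.6°) + j·sin(150.6°)) = -84.94 + j47.86 V
  V3 = 195·(cos(-144.5°) + j·sin(-144.5°)) = -158.8 - j113.2 V
  V4 = 24·(cos(-105.2°) + j·sin(-105.2°)) = -6.293 - j23.16 V
Step 2 — Sum components: V_total = -221.1 - j50.2 V.
Step 3 — Convert to polar: |V_total| = 226.7 V, ∠V_total = -167.2°.

V_total = 226.7∠-167.2° V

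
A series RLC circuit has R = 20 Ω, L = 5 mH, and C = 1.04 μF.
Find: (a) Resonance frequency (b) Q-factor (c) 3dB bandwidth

Step 1 — Resonance condition Im(Z)=0 gives ω₀ = 1/√(LC).
Step 2 — ω₀ = 1/√(0.005·1.04e-06) = 1.387e+04 rad/s.
Step 3 — f₀ = ω₀/(2π) = 2207 Hz.
Step 4 — Series Q: Q = ω₀L/R = 1.387e+04·0.005/20 = 3.467.
Step 5 — 3dB bandwidth: Δω = ω₀/Q = 4000 rad/s; BW = Δω/(2π) = 636.6 Hz.

(a) f₀ = 2207 Hz  (b) Q = 3.467  (c) BW = 636.6 Hz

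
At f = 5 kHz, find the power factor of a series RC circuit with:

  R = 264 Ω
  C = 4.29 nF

Step 1 — Angular frequency: ω = 2π·f = 2π·5000 = 3.142e+04 rad/s.
Step 2 — Component impedances:
  R: Z = R = 264 Ω
  C: Z = 1/(jωC) = -j/(ω·C) = 0 - j7420 Ω
Step 3 — Series combination: Z_total = R + C = 264 - j7420 Ω = 7425∠-88.0° Ω.
Step 4 — Power factor: PF = cos(φ) = Re(Z)/|Z| = 264/7425 = 0.03556.
Step 5 — Type: Im(Z) = -7420 ⇒ leading (phase φ = -88.0°).

PF = 0.03556 (leading, φ = -88.0°)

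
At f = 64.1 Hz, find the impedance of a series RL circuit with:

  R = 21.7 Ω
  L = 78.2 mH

Step 1 — Angular frequency: ω = 2π·f = 2π·64.1 = 402.8 rad/s.
Step 2 — Component impedances:
  R: Z = R = 21.7 Ω
  L: Z = jωL = j·402.8·0.0782 = 0 + j31.5 Ω
Step 3 — Series combination: Z_total = R + L = 21.7 + j31.5 Ω = 38.25∠55.4° Ω.

Z = 21.7 + j31.5 Ω = 38.25∠55.4° Ω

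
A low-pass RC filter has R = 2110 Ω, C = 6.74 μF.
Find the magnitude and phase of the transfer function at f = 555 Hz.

Step 1 — Angular frequency: ω = 2π·555 = 3487 rad/s.
Step 2 — Transfer function: H(jω) = 1/(1 + jωRC).
Step 3 — Denominator: 1 + jωRC = 1 + j·3487·2110·6.74e-06 = 1 + j49.59.
Step 4 — H = 0.0004064 - j0.02016.
Step 5 — Magnitude: |H| = 0.02016 (-33.9 dB); phase: φ = -88.8°.

|H| = 0.02016 (-33.9 dB), φ = -88.8°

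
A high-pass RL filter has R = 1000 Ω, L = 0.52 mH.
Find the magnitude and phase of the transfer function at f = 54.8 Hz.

Step 1 — Angular frequency: ω = 2π·54.8 = 344.3 rad/s.
Step 2 — Transfer function: H(jω) = jωL/(R + jωL).
Step 3 — Numerator jωL = j·0.179; denominator R + jωL = 1000 + j0.179.
Step 4 — H = 3.206e-08 + j0.000179.
Step 5 — Magnitude: |H| = 0.000179 (-74.9 dB); phase: φ = 90.0°.

|H| = 0.000179 (-74.9 dB), φ = 90.0°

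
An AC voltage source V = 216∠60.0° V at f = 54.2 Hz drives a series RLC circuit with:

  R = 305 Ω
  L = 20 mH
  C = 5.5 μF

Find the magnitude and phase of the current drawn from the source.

Step 1 — Angular frequency: ω = 2π·f = 2π·54.2 = 340.5 rad/s.
Step 2 — Component impedances:
  R: Z = R = 305 Ω
  L: Z = jωL = j·340.5·0.02 = 0 + j6.811 Ω
  C: Z = 1/(jωC) = -j/(ω·C) = 0 - j533.9 Ω
Step 3 — Series combination: Z_total = R + L + C = 305 - j527.1 Ω = 609∠-59.9° Ω.
Step 4 — Source phasor: V = 216∠60.0° V = 108 + j187.1 V.
Step 5 — Ohm's law: I = V / Z_total = (108 + j187.1) / (305 - j527.1) = -0.177 + j0.3073 A.
Step 6 — Convert to polar: |I| = 0.3547 A, ∠I = 119.9°.

I = 0.3547∠119.9° A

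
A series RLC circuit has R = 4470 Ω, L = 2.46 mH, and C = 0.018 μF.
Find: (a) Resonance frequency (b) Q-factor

Step 1 — Resonance condition Im(Z)=0 gives ω₀ = 1/√(LC).
Step 2 — ω₀ = 1/√(0.00246·1.8e-08) = 1.503e+05 rad/s.
Step 3 — f₀ = ω₀/(2π) = 2.392e+04 Hz.
Step 4 — Series Q: Q = ω₀L/R = 1.503e+05·0.00246/4470 = 0.0827.

(a) f₀ = 2.392e+04 Hz  (b) Q = 0.0827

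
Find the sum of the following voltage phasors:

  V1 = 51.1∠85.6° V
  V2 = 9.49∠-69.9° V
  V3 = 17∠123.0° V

Step 1 — Convert each phasor to rectangular form:
  V1 = 51.1·(cos(85.6°) + j·sin(85.6°)) = 3.92 + j50.95 V
  V2 = 9.49·(cos(-69.9°) + j·sin(-69.9°)) = 3.261 - j8.912 V
  V3 = 17·(cos(123.0°) + j·sin(123.0°)) = -9.259 + j14.26 V
Step 2 — Sum components: V_total = -2.077 + j56.29 V.
Step 3 — Convert to polar: |V_total| = 56.33 V, ∠V_total = 92.1°.

V_total = 56.33∠92.1° V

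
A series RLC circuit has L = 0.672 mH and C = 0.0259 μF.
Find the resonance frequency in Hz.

Step 1 — Resonance condition Im(Z)=0 gives ω₀ = 1/√(LC).
Step 2 — ω₀ = 1/√(0.000672·2.59e-08) = 2.397e+05 rad/s.
Step 3 — f₀ = ω₀/(2π) = 3.815e+04 Hz.

f₀ = 3.815e+04 Hz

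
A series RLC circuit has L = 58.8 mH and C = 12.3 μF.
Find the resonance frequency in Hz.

Step 1 — Resonance condition Im(Z)=0 gives ω₀ = 1/√(LC).
Step 2 — ω₀ = 1/√(0.0588·1.23e-05) = 1176 rad/s.
Step 3 — f₀ = ω₀/(2π) = 187.1 Hz.

f₀ = 187.1 Hz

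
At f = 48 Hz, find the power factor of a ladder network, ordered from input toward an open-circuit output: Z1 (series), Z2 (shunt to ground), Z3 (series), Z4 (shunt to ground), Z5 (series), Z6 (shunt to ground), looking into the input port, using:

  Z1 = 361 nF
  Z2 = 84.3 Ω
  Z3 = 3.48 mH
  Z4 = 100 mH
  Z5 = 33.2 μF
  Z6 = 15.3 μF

Step 1 — Angular frequency: ω = 2π·f = 2π·48 = 301.6 rad/s.
Step 2 — Component impedances:
  Z1: Z = 1/(jωC) = -j/(ω·C) = 0 - j9185 Ω
  Z2: Z = R = 84.3 Ω
  Z3: Z = jωL = j·301.6·0.00348 = 0 + j1.05 Ω
  Z4: Z = jωL = j·301.6·0.1 = 0 + j30.16 Ω
  Z5: Z = 1/(jωC) = -j/(ω·C) = 0 - j99.87 Ω
  Z6: Z = 1/(jωC) = -j/(ω·C) = 0 - j216.7 Ω
Step 3 — Ladder network (open output): work backward from the far end, alternating series and parallel combinations. Z_in = 12.02 - j9155 Ω = 9155∠-89.9° Ω.
Step 4 — Power factor: PF = cos(φ) = Re(Z)/|Z| = 12.02/9155 = 0.001313.
Step 5 — Type: Im(Z) = -9155 ⇒ leading (phase φ = -89.9°).

PF = 0.001313 (leading, φ = -89.9°)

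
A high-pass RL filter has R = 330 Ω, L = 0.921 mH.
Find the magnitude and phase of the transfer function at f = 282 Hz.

Step 1 — Angular frequency: ω = 2π·282 = 1772 rad/s.
Step 2 — Transfer function: H(jω) = jωL/(R + jωL).
Step 3 — Numerator jωL = j·1.632; denominator R + jωL = 330 + j1.632.
Step 4 — H = 2.445e-05 + j0.004945.
Step 5 — Magnitude: |H| = 0.004945 (-46.1 dB); phase: φ = 89.7°.

|H| = 0.004945 (-46.1 dB), φ = 89.7°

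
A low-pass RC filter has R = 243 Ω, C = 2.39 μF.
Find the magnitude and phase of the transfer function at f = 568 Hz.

Step 1 — Angular frequency: ω = 2π·568 = 3569 rad/s.
Step 2 — Transfer function: H(jω) = 1/(1 + jωRC).
Step 3 — Denominator: 1 + jωRC = 1 + j·3569·243·2.39e-06 = 1 + j2.073.
Step 4 — H = 0.1888 - j0.3914.
Step 5 — Magnitude: |H| = 0.4345 (-7.2 dB); phase: φ = -64.2°.

|H| = 0.4345 (-7.2 dB), φ = -64.2°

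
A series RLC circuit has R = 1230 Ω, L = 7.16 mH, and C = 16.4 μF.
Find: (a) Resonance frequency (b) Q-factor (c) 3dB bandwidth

Step 1 — Resonance: ω₀ = 1/√(LC) = 1/√(0.00716·1.64e-05) = 2918 rad/s.
Step 2 — f₀ = ω₀/(2π) = 464.5 Hz.
Step 3 — Series Q: Q = ω₀L/R = 2918·0.00716/1230 = 0.01699.
Step 4 — Bandwidth: Δω = ω₀/Q = 1.718e+05 rad/s; BW = Δω/(2π) = 2.734e+04 Hz.

(a) f₀ = 464.5 Hz  (b) Q = 0.01699  (c) BW = 2.734e+04 Hz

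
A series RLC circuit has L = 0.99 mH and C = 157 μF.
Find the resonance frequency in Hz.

Step 1 — Resonance condition Im(Z)=0 gives ω₀ = 1/√(LC).
Step 2 — ω₀ = 1/√(0.00099·0.000157) = 2536 rad/s.
Step 3 — f₀ = ω₀/(2π) = 403.7 Hz.

f₀ = 403.7 Hz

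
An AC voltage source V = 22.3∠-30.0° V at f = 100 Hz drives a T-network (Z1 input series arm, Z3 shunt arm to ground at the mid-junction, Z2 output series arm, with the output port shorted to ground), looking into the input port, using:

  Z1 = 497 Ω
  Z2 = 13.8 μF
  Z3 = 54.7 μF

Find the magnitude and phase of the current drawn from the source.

Step 1 — Angular frequency: ω = 2π·f = 2π·100 = 628.3 rad/s.
Step 2 — Component impedances:
  Z1: Z = R = 497 Ω
  Z2: Z = 1/(jωC) = -j/(ω·C) = 0 - j115.3 Ω
  Z3: Z = 1/(jωC) = -j/(ω·C) = 0 - j29.1 Ω
Step 3 — With the output port shorted to ground, the output series arm Z2 runs from the junction to ground; the shunt arm Z3 also runs from the junction to ground. They appear in parallel: Z3 || Z2 = 0 - j23.23 Ω.
Step 4 — Series with input arm Z1: Z_in = Z1 + (Z3 || Z2) = 497 - j23.23 Ω = 497.5∠-2.7° Ω.
Step 5 — Source phasor: V = 22.3∠-30.0° V = 19.31 - j11.15 V.
Step 6 — Ohm's law: I = V / Z_total = (19.31 - j11.15) / (497 - j23.23) = 0.03982 - j0.02057 A.
Step 7 — Convert to polar: |I| = 0.04482 A, ∠I = -27.3°.

I = 0.04482∠-27.3° A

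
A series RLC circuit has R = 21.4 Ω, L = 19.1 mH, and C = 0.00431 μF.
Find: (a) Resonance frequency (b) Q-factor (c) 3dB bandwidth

Step 1 — Resonance: ω₀ = 1/√(LC) = 1/√(0.0191·4.31e-09) = 1.102e+05 rad/s.
Step 2 — f₀ = ω₀/(2π) = 1.754e+04 Hz.
Step 3 — Series Q: Q = ω₀L/R = 1.102e+05·0.0191/21.4 = 98.37.
Step 4 — Bandwidth: Δω = ω₀/Q = 1120 rad/s; BW = Δω/(2π) = 178.3 Hz.

(a) f₀ = 1.754e+04 Hz  (b) Q = 98.37  (c) BW = 178.3 Hz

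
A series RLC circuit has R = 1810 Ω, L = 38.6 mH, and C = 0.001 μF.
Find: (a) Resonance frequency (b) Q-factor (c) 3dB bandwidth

Step 1 — Resonance: ω₀ = 1/√(LC) = 1/√(0.0386·1e-09) = 1.61e+05 rad/s.
Step 2 — f₀ = ω₀/(2π) = 2.562e+04 Hz.
Step 3 — Series Q: Q = ω₀L/R = 1.61e+05·0.0386/1810 = 3.433.
Step 4 — Bandwidth: Δω = ω₀/Q = 4.689e+04 rad/s; BW = Δω/(2π) = 7463 Hz.

(a) f₀ = 2.562e+04 Hz  (b) Q = 3.433  (c) BW = 7463 Hz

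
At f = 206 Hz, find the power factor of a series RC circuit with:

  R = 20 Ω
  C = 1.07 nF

Step 1 — Angular frequency: ω = 2π·f = 2π·206 = 1294 rad/s.
Step 2 — Component impedances:
  R: Z = R = 20 Ω
  C: Z = 1/(jωC) = -j/(ω·C) = 0 - j7.221e+05 Ω
Step 3 — Series combination: Z_total = R + C = 20 - j7.221e+05 Ω = 7.221e+05∠-90.0° Ω.
Step 4 — Power factor: PF = cos(φ) = Re(Z)/|Z| = 20/7.221e+05 = 2.77e-05.
Step 5 — Type: Im(Z) = -7.221e+05 ⇒ leading (phase φ = -90.0°).

PF = 2.77e-05 (leading, φ = -90.0°)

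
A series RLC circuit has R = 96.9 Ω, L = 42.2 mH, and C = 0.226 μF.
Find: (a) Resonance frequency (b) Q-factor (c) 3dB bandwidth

Step 1 — Resonance: ω₀ = 1/√(LC) = 1/√(0.0422·2.26e-07) = 1.024e+04 rad/s.
Step 2 — f₀ = ω₀/(2π) = 1630 Hz.
Step 3 — Series Q: Q = ω₀L/R = 1.024e+04·0.0422/96.9 = 4.459.
Step 4 — Bandwidth: Δω = ω₀/Q = 2296 rad/s; BW = Δω/(2π) = 365.5 Hz.

(a) f₀ = 1630 Hz  (b) Q = 4.459  (c) BW = 365.5 Hz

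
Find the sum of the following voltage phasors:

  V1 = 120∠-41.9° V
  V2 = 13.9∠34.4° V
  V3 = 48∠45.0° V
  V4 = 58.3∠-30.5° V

Step 1 — Convert each phasor to rectangular form:
  V1 = 120·(cos(-41.9°) + j·sin(-41.9°)) = 89.32 - j80.14 V
  V2 = 13.9·(cos(34.4°) + j·sin(34.4°)) = 11.47 + j7.853 V
  V3 = 48·(cos(45.0°) + j·sin(45.0°)) = 33.94 + j33.94 V
  V4 = 58.3·(cos(-30.5°) + j·sin(-30.5°)) = 50.23 - j29.59 V
Step 2 — Sum components: V_total = 185 - j67.94 V.
Step 3 — Convert to polar: |V_total| = 197 V, ∠V_total = -20.2°.

V_total = 197∠-20.2° V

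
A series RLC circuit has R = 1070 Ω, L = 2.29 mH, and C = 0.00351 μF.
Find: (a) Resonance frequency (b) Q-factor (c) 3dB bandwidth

Step 1 — Resonance condition Im(Z)=0 gives ω₀ = 1/√(LC).
Step 2 — ω₀ = 1/√(0.00229·3.51e-09) = 3.527e+05 rad/s.
Step 3 — f₀ = ω₀/(2π) = 5.614e+04 Hz.
Step 4 — Series Q: Q = ω₀L/R = 3.527e+05·0.00229/1070 = 0.7549.
Step 5 — 3dB bandwidth: Δω = ω₀/Q = 4.672e+05 rad/s; BW = Δω/(2π) = 7.436e+04 Hz.

(a) f₀ = 5.614e+04 Hz  (b) Q = 0.7549  (c) BW = 7.436e+04 Hz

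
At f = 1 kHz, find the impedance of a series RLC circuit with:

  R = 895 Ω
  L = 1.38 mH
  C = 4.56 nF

Step 1 — Angular frequency: ω = 2π·f = 2π·1000 = 6283 rad/s.
Step 2 — Component impedances:
  R: Z = R = 895 Ω
  L: Z = jωL = j·6283·0.00138 = 0 + j8.671 Ω
  C: Z = 1/(jωC) = -j/(ω·C) = 0 - j3.49e+04 Ω
Step 3 — Series combination: Z_total = R + L + C = 895 - j3.489e+04 Ω = 3.491e+04∠-88.5° Ω.

Z = 895 - j3.489e+04 Ω = 3.491e+04∠-88.5° Ω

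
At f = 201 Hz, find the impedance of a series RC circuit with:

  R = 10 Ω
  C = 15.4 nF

Step 1 — Angular frequency: ω = 2π·f = 2π·201 = 1263 rad/s.
Step 2 — Component impedances:
  R: Z = R = 10 Ω
  C: Z = 1/(jωC) = -j/(ω·C) = 0 - j5.142e+04 Ω
Step 3 — Series combination: Z_total = R + C = 10 - j5.142e+04 Ω = 5.142e+04∠-90.0° Ω.

Z = 10 - j5.142e+04 Ω = 5.142e+04∠-90.0° Ω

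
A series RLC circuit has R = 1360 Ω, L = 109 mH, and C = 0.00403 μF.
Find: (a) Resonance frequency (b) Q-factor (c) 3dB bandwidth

Step 1 — Resonance: ω₀ = 1/√(LC) = 1/√(0.109·4.03e-09) = 4.771e+04 rad/s.
Step 2 — f₀ = ω₀/(2π) = 7594 Hz.
Step 3 — Series Q: Q = ω₀L/R = 4.771e+04·0.109/1360 = 3.824.
Step 4 — Bandwidth: Δω = ω₀/Q = 1.248e+04 rad/s; BW = Δω/(2π) = 1986 Hz.

(a) f₀ = 7594 Hz  (b) Q = 3.824  (c) BW = 1986 Hz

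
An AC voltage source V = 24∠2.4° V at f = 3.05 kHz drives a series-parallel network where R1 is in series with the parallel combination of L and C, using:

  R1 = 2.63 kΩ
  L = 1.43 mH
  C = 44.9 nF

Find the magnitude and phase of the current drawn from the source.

Step 1 — Angular frequency: ω = 2π·f = 2π·3050 = 1.916e+04 rad/s.
Step 2 — Component impedances:
  R1: Z = R = 2630 Ω
  L: Z = jωL = j·1.916e+04·0.00143 = 0 + j27.4 Ω
  C: Z = 1/(jωC) = -j/(ω·C) = 0 - j1162 Ω
Step 3 — Parallel branch: L || C = 1/(1/L + 1/C) = 0 + j28.07 Ω.
Step 4 — Series with R1: Z_total = R1 + (L || C) = 2630 + j28.07 Ω = 2630∠0.6° Ω.
Step 5 — Source phasor: V = 24∠2.4° V = 23.98 + j1.005 V.
Step 6 — Ohm's law: I = V / Z_total = (23.98 + j1.005) / (2630 + j28.07) = 0.009121 + j0.0002848 A.
Step 7 — Convert to polar: |I| = 0.009125 A, ∠I = 1.8°.

I = 0.009125∠1.8° A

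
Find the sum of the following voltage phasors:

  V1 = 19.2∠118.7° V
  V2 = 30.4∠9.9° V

Step 1 — Convert each phasor to rectangular form:
  V1 = 19.2·(cos(118.7°) + j·sin(118.7°)) = -9.22 + j16.84 V
  V2 = 30.4·(cos(9.9°) + j·sin(9.9°)) = 29.95 + j5.227 V
Step 2 — Sum components: V_total = 20.73 + j22.07 V.
Step 3 — Convert to polar: |V_total| = 30.28 V, ∠V_total = 46.8°.

V_total = 30.28∠46.8° V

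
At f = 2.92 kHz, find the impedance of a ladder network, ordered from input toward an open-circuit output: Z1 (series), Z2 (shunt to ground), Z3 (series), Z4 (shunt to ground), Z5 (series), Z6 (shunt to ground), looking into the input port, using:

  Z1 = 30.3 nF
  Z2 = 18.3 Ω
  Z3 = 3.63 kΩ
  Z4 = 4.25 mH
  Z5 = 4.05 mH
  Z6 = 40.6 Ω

Step 1 — Angular frequency: ω = 2π·f = 2π·2920 = 1.835e+04 rad/s.
Step 2 — Component impedances:
  Z1: Z = 1/(jωC) = -j/(ω·C) = 0 - j1799 Ω
  Z2: Z = R = 18.3 Ω
  Z3: Z = R = 3630 Ω
  Z4: Z = jωL = j·1.835e+04·0.00425 = 0 + j77.97 Ω
  Z5: Z = jωL = j·1.835e+04·0.00405 = 0 + j74.3 Ω
  Z6: Z = R = 40.6 Ω
Step 3 — Ladder network (open output): work backward from the far end, alternating series and parallel combinations. Z_in = 18.21 - j1799 Ω = 1799∠-89.4° Ω.

Z = 18.21 - j1799 Ω = 1799∠-89.4° Ω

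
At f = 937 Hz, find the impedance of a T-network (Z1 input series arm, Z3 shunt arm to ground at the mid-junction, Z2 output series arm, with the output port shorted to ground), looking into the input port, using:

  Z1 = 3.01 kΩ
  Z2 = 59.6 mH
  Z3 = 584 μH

Step 1 — Angular frequency: ω = 2π·f = 2π·937 = 5887 rad/s.
Step 2 — Component impedances:
  Z1: Z = R = 3010 Ω
  Z2: Z = jωL = j·5887·0.0596 = 0 + j350.9 Ω
  Z3: Z = jωL = j·5887·0.000584 = 0 + j3.438 Ω
Step 3 — With the output port shorted to ground, the output series arm Z2 runs from the junction to ground; the shunt arm Z3 also runs from the junction to ground. They appear in parallel: Z3 || Z2 = 0 + j3.405 Ω.
Step 4 — Series with input arm Z1: Z_in = Z1 + (Z3 || Z2) = 3010 + j3.405 Ω = 3010∠0.1° Ω.

Z = 3010 + j3.405 Ω = 3010∠0.1° Ω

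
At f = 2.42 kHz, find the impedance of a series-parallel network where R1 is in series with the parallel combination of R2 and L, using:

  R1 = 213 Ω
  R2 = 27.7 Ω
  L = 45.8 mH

Step 1 — Angular frequency: ω = 2π·f = 2π·2420 = 1.521e+04 rad/s.
Step 2 — Component impedances:
  R1: Z = R = 213 Ω
  R2: Z = R = 27.7 Ω
  L: Z = jωL = j·1.521e+04·0.0458 = 0 + j696.4 Ω
Step 3 — Parallel branch: R2 || L = 1/(1/R2 + 1/L) = 27.66 + j1.1 Ω.
Step 4 — Series with R1: Z_total = R1 + (R2 || L) = 240.7 + j1.1 Ω = 240.7∠0.3° Ω.

Z = 240.7 + j1.1 Ω = 240.7∠0.3° Ω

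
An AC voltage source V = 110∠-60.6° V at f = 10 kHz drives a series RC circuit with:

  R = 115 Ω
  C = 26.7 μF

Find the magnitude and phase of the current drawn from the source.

Step 1 — Angular frequency: ω = 2π·f = 2π·1e+04 = 6.283e+04 rad/s.
Step 2 — Component impedances:
  R: Z = R = 115 Ω
  C: Z = 1/(jωC) = -j/(ω·C) = 0 - j0.5961 Ω
Step 3 — Series combination: Z_total = R + C = 115 - j0.5961 Ω = 115∠-0.3° Ω.
Step 4 — Source phasor: V = 110∠-60.6° V = 54 - j95.83 V.
Step 5 — Ohm's law: I = V / Z_total = (54 - j95.83) / (115 - j0.5961) = 0.4739 - j0.8309 A.
Step 6 — Convert to polar: |I| = 0.9565 A, ∠I = -60.3°.

I = 0.9565∠-60.3° A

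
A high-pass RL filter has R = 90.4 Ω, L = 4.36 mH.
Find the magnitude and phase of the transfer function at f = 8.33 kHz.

Step 1 — Angular frequency: ω = 2π·8330 = 5.234e+04 rad/s.
Step 2 — Transfer function: H(jω) = jωL/(R + jωL).
Step 3 — Numerator jωL = j·228.2; denominator R + jωL = 90.4 + j228.2.
Step 4 — H = 0.8644 + j0.3424.
Step 5 — Magnitude: |H| = 0.9297 (-0.6 dB); phase: φ = 21.6°.

|H| = 0.9297 (-0.6 dB), φ = 21.6°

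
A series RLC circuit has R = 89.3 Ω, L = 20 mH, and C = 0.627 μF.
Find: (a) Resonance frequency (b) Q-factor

Step 1 — Resonance condition Im(Z)=0 gives ω₀ = 1/√(LC).
Step 2 — ω₀ = 1/√(0.02·6.27e-07) = 8930 rad/s.
Step 3 — f₀ = ω₀/(2π) = 1421 Hz.
Step 4 — Series Q: Q = ω₀L/R = 8930·0.02/89.3 = 2.

(a) f₀ = 1421 Hz  (b) Q = 2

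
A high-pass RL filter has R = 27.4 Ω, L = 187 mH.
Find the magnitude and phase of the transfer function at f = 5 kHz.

Step 1 — Angular frequency: ω = 2π·5000 = 3.142e+04 rad/s.
Step 2 — Transfer function: H(jω) = jωL/(R + jωL).
Step 3 — Numerator jωL = j·5875; denominator R + jωL = 27.4 + j5875.
Step 4 — H = 1 + j0.004664.
Step 5 — Magnitude: |H| = 1 (-0.0 dB); phase: φ = 0.3°.

|H| = 1 (-0.0 dB), φ = 0.3°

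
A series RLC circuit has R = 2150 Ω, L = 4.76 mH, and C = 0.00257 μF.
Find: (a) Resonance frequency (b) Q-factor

Step 1 — Resonance condition Im(Z)=0 gives ω₀ = 1/√(LC).
Step 2 — ω₀ = 1/√(0.00476·2.57e-09) = 2.859e+05 rad/s.
Step 3 — f₀ = ω₀/(2π) = 4.55e+04 Hz.
Step 4 — Series Q: Q = ω₀L/R = 2.859e+05·0.00476/2150 = 0.633.

(a) f₀ = 4.55e+04 Hz  (b) Q = 0.633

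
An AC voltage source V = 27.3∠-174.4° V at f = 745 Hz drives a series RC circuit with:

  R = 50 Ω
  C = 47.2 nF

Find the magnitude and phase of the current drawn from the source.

Step 1 — Angular frequency: ω = 2π·f = 2π·745 = 4681 rad/s.
Step 2 — Component impedances:
  R: Z = R = 50 Ω
  C: Z = 1/(jωC) = -j/(ω·C) = 0 - j4526 Ω
Step 3 — Series combination: Z_total = R + C = 50 - j4526 Ω = 4526∠-89.4° Ω.
Step 4 — Source phasor: V = 27.3∠-174.4° V = -27.17 - j2.664 V.
Step 5 — Ohm's law: I = V / Z_total = (-27.17 - j2.664) / (50 - j4526) = 0.0005222 - j0.006009 A.
Step 6 — Convert to polar: |I| = 0.006031 A, ∠I = -85.0°.

I = 0.006031∠-85.0° A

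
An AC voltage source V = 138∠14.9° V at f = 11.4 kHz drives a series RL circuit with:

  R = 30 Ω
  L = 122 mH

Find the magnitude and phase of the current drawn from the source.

Step 1 — Angular frequency: ω = 2π·f = 2π·1.14e+04 = 7.163e+04 rad/s.
Step 2 — Component impedances:
  R: Z = R = 30 Ω
  L: Z = jωL = j·7.163e+04·0.122 = 0 + j8739 Ω
Step 3 — Series combination: Z_total = R + L = 30 + j8739 Ω = 8739∠89.8° Ω.
Step 4 — Source phasor: V = 138∠14.9° V = 133.4 + j35.48 V.
Step 5 — Ohm's law: I = V / Z_total = (133.4 + j35.48) / (30 + j8739) = 0.004113 - j0.01525 A.
Step 6 — Convert to polar: |I| = 0.01579 A, ∠I = -74.9°.

I = 0.01579∠-74.9° A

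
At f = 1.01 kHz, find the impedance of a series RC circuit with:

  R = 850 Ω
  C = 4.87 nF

Step 1 — Angular frequency: ω = 2π·f = 2π·1010 = 6346 rad/s.
Step 2 — Component impedances:
  R: Z = R = 850 Ω
  C: Z = 1/(jωC) = -j/(ω·C) = 0 - j3.236e+04 Ω
Step 3 — Series combination: Z_total = R + C = 850 - j3.236e+04 Ω = 3.237e+04∠-88.5° Ω.

Z = 850 - j3.236e+04 Ω = 3.237e+04∠-88.5° Ω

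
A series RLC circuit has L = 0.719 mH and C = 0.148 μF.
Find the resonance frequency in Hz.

Step 1 — Resonance condition Im(Z)=0 gives ω₀ = 1/√(LC).
Step 2 — ω₀ = 1/√(0.000719·1.48e-07) = 9.694e+04 rad/s.
Step 3 — f₀ = ω₀/(2π) = 1.543e+04 Hz.

f₀ = 1.543e+04 Hz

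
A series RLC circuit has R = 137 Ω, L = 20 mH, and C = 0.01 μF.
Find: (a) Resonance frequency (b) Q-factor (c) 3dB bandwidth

Step 1 — Resonance: ω₀ = 1/√(LC) = 1/√(0.02·1e-08) = 7.071e+04 rad/s.
Step 2 — f₀ = ω₀/(2π) = 1.125e+04 Hz.
Step 3 — Series Q: Q = ω₀L/R = 7.071e+04·0.02/137 = 10.32.
Step 4 — Bandwidth: Δω = ω₀/Q = 6850 rad/s; BW = Δω/(2π) = 1090 Hz.

(a) f₀ = 1.125e+04 Hz  (b) Q = 10.32  (c) BW = 1090 Hz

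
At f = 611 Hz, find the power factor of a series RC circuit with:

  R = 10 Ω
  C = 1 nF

Step 1 — Angular frequency: ω = 2π·f = 2π·611 = 3839 rad/s.
Step 2 — Component impedances:
  R: Z = R = 10 Ω
  C: Z = 1/(jωC) = -j/(ω·C) = 0 - j2.605e+05 Ω
Step 3 — Series combination: Z_total = R + C = 10 - j2.605e+05 Ω = 2.605e+05∠-90.0° Ω.
Step 4 — Power factor: PF = cos(φ) = Re(Z)/|Z| = 10/2.605e+05 = 3.839e-05.
Step 5 — Type: Im(Z) = -2.605e+05 ⇒ leading (phase φ = -90.0°).

PF = 3.839e-05 (leading, φ = -90.0°)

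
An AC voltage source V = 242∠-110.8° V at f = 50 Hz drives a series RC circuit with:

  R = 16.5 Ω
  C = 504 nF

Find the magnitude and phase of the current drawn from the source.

Step 1 — Angular frequency: ω = 2π·f = 2π·50 = 314.2 rad/s.
Step 2 — Component impedances:
  R: Z = R = 16.5 Ω
  C: Z = 1/(jωC) = -j/(ω·C) = 0 - j6316 Ω
Step 3 — Series combination: Z_total = R + C = 16.5 - j6316 Ω = 6316∠-89.9° Ω.
Step 4 — Source phasor: V = 242∠-110.8° V = -85.94 - j226.2 V.
Step 5 — Ohm's law: I = V / Z_total = (-85.94 - j226.2) / (16.5 - j6316) = 0.03578 - j0.0137 A.
Step 6 — Convert to polar: |I| = 0.03832 A, ∠I = -20.9°.

I = 0.03832∠-20.9° A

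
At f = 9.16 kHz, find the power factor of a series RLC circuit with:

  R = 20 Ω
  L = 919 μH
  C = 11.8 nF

Step 1 — Angular frequency: ω = 2π·f = 2π·9160 = 5.755e+04 rad/s.
Step 2 — Component impedances:
  R: Z = R = 20 Ω
  L: Z = jωL = j·5.755e+04·0.000919 = 0 + j52.89 Ω
  C: Z = 1/(jωC) = -j/(ω·C) = 0 - j1472 Ω
Step 3 — Series combination: Z_total = R + L + C = 20 - j1420 Ω = 1420∠-89.2° Ω.
Step 4 — Power factor: PF = cos(φ) = Re(Z)/|Z| = 20/1419.7 = 0.01409.
Step 5 — Type: Im(Z) = -1420 ⇒ leading (phase φ = -89.2°).

PF = 0.01409 (leading, φ = -89.2°)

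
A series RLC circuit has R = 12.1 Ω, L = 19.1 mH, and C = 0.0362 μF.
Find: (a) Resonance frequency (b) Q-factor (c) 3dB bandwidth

Step 1 — Resonance: ω₀ = 1/√(LC) = 1/√(0.0191·3.62e-08) = 3.803e+04 rad/s.
Step 2 — f₀ = ω₀/(2π) = 6053 Hz.
Step 3 — Series Q: Q = ω₀L/R = 3.803e+04·0.0191/12.1 = 60.03.
Step 4 — Bandwidth: Δω = ω₀/Q = 633.5 rad/s; BW = Δω/(2π) = 100.8 Hz.

(a) f₀ = 6053 Hz  (b) Q = 60.03  (c) BW = 100.8 Hz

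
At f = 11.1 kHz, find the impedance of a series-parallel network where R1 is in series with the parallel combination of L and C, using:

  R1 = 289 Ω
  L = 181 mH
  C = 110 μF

Step 1 — Angular frequency: ω = 2π·f = 2π·1.11e+04 = 6.974e+04 rad/s.
Step 2 — Component impedances:
  R1: Z = R = 289 Ω
  L: Z = jωL = j·6.974e+04·0.181 = 0 + j1.262e+04 Ω
  C: Z = 1/(jωC) = -j/(ω·C) = 0 - j0.1303 Ω
Step 3 — Parallel branch: L || C = 1/(1/L + 1/C) = 0 - j0.1303 Ω.
Step 4 — Series with R1: Z_total = R1 + (L || C) = 289 - j0.1303 Ω = 289∠-0.0° Ω.

Z = 289 - j0.1303 Ω = 289∠-0.0° Ω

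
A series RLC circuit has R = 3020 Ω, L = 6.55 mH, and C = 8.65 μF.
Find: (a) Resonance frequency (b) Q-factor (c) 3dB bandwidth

Step 1 — Resonance: ω₀ = 1/√(LC) = 1/√(0.00655·8.65e-06) = 4201 rad/s.
Step 2 — f₀ = ω₀/(2π) = 668.6 Hz.
Step 3 — Series Q: Q = ω₀L/R = 4201·0.00655/3020 = 0.009112.
Step 4 — Bandwidth: Δω = ω₀/Q = 4.611e+05 rad/s; BW = Δω/(2π) = 7.338e+04 Hz.

(a) f₀ = 668.6 Hz  (b) Q = 0.009112  (c) BW = 7.338e+04 Hz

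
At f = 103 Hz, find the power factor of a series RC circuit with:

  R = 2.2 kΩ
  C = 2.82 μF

Step 1 — Angular frequency: ω = 2π·f = 2π·103 = 647.2 rad/s.
Step 2 — Component impedances:
  R: Z = R = 2200 Ω
  C: Z = 1/(jωC) = -j/(ω·C) = 0 - j547.9 Ω
Step 3 — Series combination: Z_total = R + C = 2200 - j547.9 Ω = 2267∠-14.0° Ω.
Step 4 — Power factor: PF = cos(φ) = Re(Z)/|Z| = 2200/2267 = 0.9704.
Step 5 — Type: Im(Z) = -547.9 ⇒ leading (phase φ = -14.0°).

PF = 0.9704 (leading, φ = -14.0°)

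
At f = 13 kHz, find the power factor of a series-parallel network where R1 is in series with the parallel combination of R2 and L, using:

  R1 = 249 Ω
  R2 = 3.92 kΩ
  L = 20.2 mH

Step 1 — Angular frequency: ω = 2π·f = 2π·1.3e+04 = 8.168e+04 rad/s.
Step 2 — Component impedances:
  R1: Z = R = 249 Ω
  R2: Z = R = 3920 Ω
  L: Z = jωL = j·8.168e+04·0.0202 = 0 + j1650 Ω
Step 3 — Parallel branch: R2 || L = 1/(1/R2 + 1/L) = 590 + j1402 Ω.
Step 4 — Series with R1: Z_total = R1 + (R2 || L) = 839 + j1402 Ω = 1634∠59.1° Ω.
Step 5 — Power factor: PF = cos(φ) = Re(Z)/|Z| = 838.96/1633.5 = 0.5136.
Step 6 — Type: Im(Z) = 1402 ⇒ lagging (phase φ = 59.1°).

PF = 0.5136 (lagging, φ = 59.1°)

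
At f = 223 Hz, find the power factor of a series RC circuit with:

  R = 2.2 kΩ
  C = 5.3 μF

Step 1 — Angular frequency: ω = 2π·f = 2π·223 = 1401 rad/s.
Step 2 — Component impedances:
  R: Z = R = 2200 Ω
  C: Z = 1/(jωC) = -j/(ω·C) = 0 - j134.7 Ω
Step 3 — Series combination: Z_total = R + C = 2200 - j134.7 Ω = 2204∠-3.5° Ω.
Step 4 — Power factor: PF = cos(φ) = Re(Z)/|Z| = 2200/2204.1 = 0.9981.
Step 5 — Type: Im(Z) = -134.7 ⇒ leading (phase φ = -3.5°).

PF = 0.9981 (leading, φ = -3.5°)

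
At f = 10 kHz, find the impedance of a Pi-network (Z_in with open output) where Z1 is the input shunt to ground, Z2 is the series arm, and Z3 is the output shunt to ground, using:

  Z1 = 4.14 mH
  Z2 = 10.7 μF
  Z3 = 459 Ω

Step 1 — Angular frequency: ω = 2π·f = 2π·1e+04 = 6.283e+04 rad/s.
Step 2 — Component impedances:
  Z1: Z = jωL = j·6.283e+04·0.00414 = 0 + j260.1 Ω
  Z2: Z = 1/(jωC) = -j/(ω·C) = 0 - j1.487 Ω
  Z3: Z = R = 459 Ω
Step 3 — With open output, the series arm Z2 and the output shunt Z3 appear in series to ground: Z2 + Z3 = 459 - j1.487 Ω.
Step 4 — Parallel with input shunt Z1: Z_in = Z1 || (Z2 + Z3) = 111.9 + j197.1 Ω = 226.6∠60.4° Ω.

Z = 111.9 + j197.1 Ω = 226.6∠60.4° Ω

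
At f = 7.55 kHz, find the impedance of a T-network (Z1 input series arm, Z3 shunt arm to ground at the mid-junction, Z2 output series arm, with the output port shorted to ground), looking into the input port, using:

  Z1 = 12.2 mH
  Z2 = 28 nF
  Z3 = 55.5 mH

Step 1 — Angular frequency: ω = 2π·f = 2π·7550 = 4.744e+04 rad/s.
Step 2 — Component impedances:
  Z1: Z = jωL = j·4.744e+04·0.0122 = 0 + j578.7 Ω
  Z2: Z = 1/(jωC) = -j/(ω·C) = 0 - j752.9 Ω
  Z3: Z = jωL = j·4.744e+04·0.0555 = 0 + j2633 Ω
Step 3 — With the output port shorted to ground, the output series arm Z2 runs from the junction to ground; the shunt arm Z3 also runs from the junction to ground. They appear in parallel: Z3 || Z2 = 0 - j1054 Ω.
Step 4 — Series with input arm Z1: Z_in = Z1 + (Z3 || Z2) = 0 - j475.6 Ω = 475.6∠-90.0° Ω.

Z = 0 - j475.6 Ω = 475.6∠-90.0° Ω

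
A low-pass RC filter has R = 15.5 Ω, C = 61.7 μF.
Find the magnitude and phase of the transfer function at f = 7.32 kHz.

Step 1 — Angular frequency: ω = 2π·7320 = 4.599e+04 rad/s.
Step 2 — Transfer function: H(jω) = 1/(1 + jωRC).
Step 3 — Denominator: 1 + jωRC = 1 + j·4.599e+04·15.5·6.17e-05 = 1 + j43.99.
Step 4 — H = 0.0005166 - j0.02272.
Step 5 — Magnitude: |H| = 0.02273 (-32.9 dB); phase: φ = -88.7°.

|H| = 0.02273 (-32.9 dB), φ = -88.7°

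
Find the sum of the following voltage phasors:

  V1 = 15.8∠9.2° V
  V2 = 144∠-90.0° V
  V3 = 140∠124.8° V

Step 1 — Convert each phasor to rectangular form:
  V1 = 15.8·(cos(9.2°) + j·sin(9.2°)) = 15.6 + j2.526 V
  V2 = 144·(cos(-90.0°) + j·sin(-90.0°)) = 0 - j144 V
  V3 = 140·(cos(124.8°) + j·sin(124.8°)) = -79.9 + j115 V
Step 2 — Sum components: V_total = -64.3 - j26.51 V.
Step 3 — Convert to polar: |V_total| = 69.55 V, ∠V_total = -157.6°.

V_total = 69.55∠-157.6° V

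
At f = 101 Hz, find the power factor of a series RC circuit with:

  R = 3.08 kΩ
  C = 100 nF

Step 1 — Angular frequency: ω = 2π·f = 2π·101 = 634.6 rad/s.
Step 2 — Component impedances:
  R: Z = R = 3080 Ω
  C: Z = 1/(jωC) = -j/(ω·C) = 0 - j1.576e+04 Ω
Step 3 — Series combination: Z_total = R + C = 3080 - j1.576e+04 Ω = 1.606e+04∠-78.9° Ω.
Step 4 — Power factor: PF = cos(φ) = Re(Z)/|Z| = 3080/1.606e+04 = 0.1918.
Step 5 — Type: Im(Z) = -1.576e+04 ⇒ leading (phase φ = -78.9°).

PF = 0.1918 (leading, φ = -78.9°)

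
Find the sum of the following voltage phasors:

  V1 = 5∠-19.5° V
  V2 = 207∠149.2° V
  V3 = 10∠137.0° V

Step 1 — Convert each phasor to rectangular form:
  V1 = 5·(cos(-19.5°) + j·sin(-19.5°)) = 4.713 - j1.669 V
  V2 = 207·(cos(149.2°) + j·sin(149.2°)) = -177.8 + j106 V
  V3 = 10·(cos(137.0°) + j·sin(137.0°)) = -7.314 + j6.82 V
Step 2 — Sum components: V_total = -180.4 + j111.1 V.
Step 3 — Convert to polar: |V_total| = 211.9 V, ∠V_total = 148.4°.

V_total = 211.9∠148.4° V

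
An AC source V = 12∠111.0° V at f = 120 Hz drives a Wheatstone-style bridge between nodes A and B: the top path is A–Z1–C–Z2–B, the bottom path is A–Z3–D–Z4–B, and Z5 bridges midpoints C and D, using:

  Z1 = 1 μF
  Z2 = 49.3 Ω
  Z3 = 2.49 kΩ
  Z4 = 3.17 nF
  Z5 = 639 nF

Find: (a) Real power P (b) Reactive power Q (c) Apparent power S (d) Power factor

Step 1 — Angular frequency: ω = 2π·f = 2π·120 = 754 rad/s.
Step 2 — Component impedances:
  Z1: Z = 1/(jωC) = -j/(ω·C) = 0 - j1326 Ω
  Z2: Z = R = 49.3 Ω
  Z3: Z = R = 2490 Ω
  Z4: Z = 1/(jωC) = -j/(ω·C) = 0 - j4.184e+05 Ω
  Z5: Z = 1/(jωC) = -j/(ω·C) = 0 - j2076 Ω
Step 3 — Bridge requires nodal analysis (the Z5 bridge couples midpoints C and D, so the two paths cannot be reduced to a simple series/parallel combination). Setting node B to ground and injecting 1 A at node A, the 3-node admittance system at A, C, D solves to V_A = Z_AB = 296.6 - j989.2 Ω = 1033∠-73.3° Ω.
Step 4 — Source phasor: V = 12∠111.0° V = -4.3 + j11.2 V.
Step 5 — Current: I = V / Z = -0.01159 - j0.0008732 A = 0.01162∠-175.7° A.
Step 6 — Complex power: S = V·I* = 0.04005 - j0.1336 VA.
Step 7 — Real power: P = Re(S) = 0.04005 W.
Step 8 — Reactive power: Q = Im(S) = -0.1336 VAR.
Step 9 — Apparent power: |S| = 0.1394 VA.
Step 10 — Power factor: PF = P/|S| = 0.2872 (leading).

(a) P = 0.04005 W  (b) Q = -0.1336 VAR  (c) S = 0.1394 VA  (d) PF = 0.2872 (leading)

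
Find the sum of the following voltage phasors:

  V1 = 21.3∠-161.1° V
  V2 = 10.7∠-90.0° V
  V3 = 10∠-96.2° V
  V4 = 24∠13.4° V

Step 1 — Convert each phasor to rectangular form:
  V1 = 21.3·(cos(-161.1°) + j·sin(-161.1°)) = -20.15 - j6.899 V
  V2 = 10.7·(cos(-90.0°) + j·sin(-90.0°)) = 0 - j10.7 V
  V3 = 10·(cos(-96.2°) + j·sin(-96.2°)) = -1.08 - j9.942 V
  V4 = 24·(cos(13.4°) + j·sin(13.4°)) = 23.35 + j5.562 V
Step 2 — Sum components: V_total = 2.115 - j21.98 V.
Step 3 — Convert to polar: |V_total| = 22.08 V, ∠V_total = -84.5°.

V_total = 22.08∠-84.5° V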